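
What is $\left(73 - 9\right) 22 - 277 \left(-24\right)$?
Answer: $8056$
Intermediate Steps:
$\left(73 - 9\right) 22 - 277 \left(-24\right) = 64 \cdot 22 - -6648 = 1408 + 6648 = 8056$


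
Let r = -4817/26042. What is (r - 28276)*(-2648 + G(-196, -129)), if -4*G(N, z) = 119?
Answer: 7887242028799/104168 ≈ 7.5717e+7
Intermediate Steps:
r = -4817/26042 (r = -4817*1/26042 = -4817/26042 ≈ -0.18497)
G(N, z) = -119/4 (G(N, z) = -¼*119 = -119/4)
(r - 28276)*(-2648 + G(-196, -129)) = (-4817/26042 - 28276)*(-2648 - 119/4) = -736368409/26042*(-10711/4) = 7887242028799/104168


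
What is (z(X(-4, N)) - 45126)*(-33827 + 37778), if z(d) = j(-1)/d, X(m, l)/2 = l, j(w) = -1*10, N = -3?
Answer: -178286241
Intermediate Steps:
j(w) = -10
X(m, l) = 2*l
z(d) = -10/d
(z(X(-4, N)) - 45126)*(-33827 + 37778) = (-10/(2*(-3)) - 45126)*(-33827 + 37778) = (-10/(-6) - 45126)*3951 = (-10*(-⅙) - 45126)*3951 = (5/3 - 45126)*3951 = -135373/3*3951 = -178286241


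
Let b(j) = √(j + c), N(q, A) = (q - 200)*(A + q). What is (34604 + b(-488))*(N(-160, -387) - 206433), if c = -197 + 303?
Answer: -329187852 - 9513*I*√382 ≈ -3.2919e+8 - 1.8593e+5*I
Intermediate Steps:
c = 106
N(q, A) = (-200 + q)*(A + q)
b(j) = √(106 + j) (b(j) = √(j + 106) = √(106 + j))
(34604 + b(-488))*(N(-160, -387) - 206433) = (34604 + √(106 - 488))*(((-160)² - 200*(-387) - 200*(-160) - 387*(-160)) - 206433) = (34604 + √(-382))*((25600 + 77400 + 32000 + 61920) - 206433) = (34604 + I*√382)*(196920 - 206433) = (34604 + I*√382)*(-9513) = -329187852 - 9513*I*√382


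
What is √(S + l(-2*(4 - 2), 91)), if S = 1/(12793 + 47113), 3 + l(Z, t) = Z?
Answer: I*√25121041946/59906 ≈ 2.6457*I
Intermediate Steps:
l(Z, t) = -3 + Z
S = 1/59906 ≈ 1.6693e-5
√(S + l(-2*(4 - 2), 91)) = √(1/59906 + (-3 - 2*(4 - 2))) = √(1/59906 + (-3 - 2*2)) = √(1/59906 + (-3 - 4)) = √(1/59906 - 7) = √(-419341/59906) = I*√25121041946/59906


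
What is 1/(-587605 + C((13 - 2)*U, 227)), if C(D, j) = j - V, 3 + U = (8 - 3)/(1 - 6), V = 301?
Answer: -1/587679 ≈ -1.7016e-6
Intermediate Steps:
U = -4 (U = -3 + (8 - 3)/(1 - 6) = -3 + 5/(-5) = -3 + 5*(-⅕) = -3 - 1 = -4)
C(D, j) = -301 + j (C(D, j) = j - 1*301 = j - 301 = -301 + j)
1/(-587605 + C((13 - 2)*U, 227)) = 1/(-587605 + (-301 + 227)) = 1/(-587605 - 74) = 1/(-587679) = -1/587679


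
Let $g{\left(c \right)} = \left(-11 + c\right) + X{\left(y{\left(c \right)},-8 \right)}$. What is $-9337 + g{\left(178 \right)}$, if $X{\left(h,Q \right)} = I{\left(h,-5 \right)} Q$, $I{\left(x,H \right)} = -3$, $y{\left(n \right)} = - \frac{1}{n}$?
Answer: $-9146$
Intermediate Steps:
$X{\left(h,Q \right)} = - 3 Q$
$g{\left(c \right)} = 13 + c$ ($g{\left(c \right)} = \left(-11 + c\right) - -24 = \left(-11 + c\right) + 24 = 13 + c$)
$-9337 + g{\left(178 \right)} = -9337 + \left(13 + 178\right) = -9337 + 191 = -9146$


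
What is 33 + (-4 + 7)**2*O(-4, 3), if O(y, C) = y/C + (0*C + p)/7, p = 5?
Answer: 192/7 ≈ 27.429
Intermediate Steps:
O(y, C) = 5/7 + y/C (O(y, C) = y/C + (0*C + 5)/7 = y/C + (0 + 5)*(1/7) = y/C + 5*(1/7) = y/C + 5/7 = 5/7 + y/C)
33 + (-4 + 7)**2*O(-4, 3) = 33 + (-4 + 7)**2*(5/7 - 4/3) = 33 + 3**2*(5/7 - 4*1/3) = 33 + 9*(5/7 - 4/3) = 33 + 9*(-13/21) = 33 - 39/7 = 192/7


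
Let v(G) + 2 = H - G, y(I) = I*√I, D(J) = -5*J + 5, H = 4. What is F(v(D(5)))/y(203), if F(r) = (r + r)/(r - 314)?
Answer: -11*√203/3008257 ≈ -5.2099e-5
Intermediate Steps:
D(J) = 5 - 5*J
y(I) = I^(3/2)
v(G) = 2 - G (v(G) = -2 + (4 - G) = 2 - G)
F(r) = 2*r/(-314 + r) (F(r) = (2*r)/(-314 + r) = 2*r/(-314 + r))
F(v(D(5)))/y(203) = (2*(2 - (5 - 5*5))/(-314 + (2 - (5 - 5*5))))/(203^(3/2)) = (2*(2 - (5 - 25))/(-314 + (2 - (5 - 25))))/((203*√203)) = (2*(2 - 1*(-20))/(-314 + (2 - 1*(-20))))*(√203/41209) = (2*(2 + 20)/(-314 + (2 + 20)))*(√203/41209) = (2*22/(-314 + 22))*(√203/41209) = (2*22/(-292))*(√203/41209) = (2*22*(-1/292))*(√203/41209) = -11*√203/3008257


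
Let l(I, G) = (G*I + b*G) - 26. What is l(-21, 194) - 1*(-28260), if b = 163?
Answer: 55782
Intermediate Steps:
l(I, G) = -26 + 163*G + G*I (l(I, G) = (G*I + 163*G) - 26 = (163*G + G*I) - 26 = -26 + 163*G + G*I)
l(-21, 194) - 1*(-28260) = (-26 + 163*194 + 194*(-21)) - 1*(-28260) = (-26 + 31622 - 4074) + 28260 = 27522 + 28260 = 55782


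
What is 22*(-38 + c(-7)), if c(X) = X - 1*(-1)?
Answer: -968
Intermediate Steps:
c(X) = 1 + X (c(X) = X + 1 = 1 + X)
22*(-38 + c(-7)) = 22*(-38 + (1 - 7)) = 22*(-38 - 6) = 22*(-44) = -968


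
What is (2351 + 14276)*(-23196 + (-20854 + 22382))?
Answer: -360273836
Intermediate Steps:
(2351 + 14276)*(-23196 + (-20854 + 22382)) = 16627*(-23196 + 1528) = 16627*(-21668) = -360273836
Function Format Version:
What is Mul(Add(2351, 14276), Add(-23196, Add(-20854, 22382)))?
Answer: -360273836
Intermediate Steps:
Mul(Add(2351, 14276), Add(-23196, Add(-20854, 22382))) = Mul(16627, Add(-23196, 1528)) = Mul(16627, -21668) = -360273836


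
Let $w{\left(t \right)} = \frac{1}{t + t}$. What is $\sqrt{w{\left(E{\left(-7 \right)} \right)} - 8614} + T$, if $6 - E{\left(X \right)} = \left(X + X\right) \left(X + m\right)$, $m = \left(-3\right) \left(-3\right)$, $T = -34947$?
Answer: $-34947 + \frac{i \sqrt{9957767}}{34} \approx -34947.0 + 92.812 i$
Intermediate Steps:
$m = 9$
$E{\left(X \right)} = 6 - 2 X \left(9 + X\right)$ ($E{\left(X \right)} = 6 - \left(X + X\right) \left(X + 9\right) = 6 - 2 X \left(9 + X\right)$)
$w{\left(t \right)} = \frac{1}{2 t}$
$\sqrt{w{\left(E{\left(-7 \right)} \right)} - 8614} + T = \sqrt{\frac{1}{2 \left(6 - -126 - 2 \left(-7\right)^{2}\right)} - 8614} - 34947 = \sqrt{\frac{1}{2 \left(6 + 126 - 98\right)} - 8614} - 34947 = \sqrt{\frac{1}{2 \cdot 34} - 8614} - 34947 = \sqrt{\frac{1}{2} \cdot \frac{1}{34} - 8614} - 34947 = \sqrt{\frac{1}{68} - 8614} - 34947 = \sqrt{- \frac{585751}{68}} - 34947 = \frac{i \sqrt{9957767}}{34} - 34947 = -34947 + \frac{i \sqrt{9957767}}{34}$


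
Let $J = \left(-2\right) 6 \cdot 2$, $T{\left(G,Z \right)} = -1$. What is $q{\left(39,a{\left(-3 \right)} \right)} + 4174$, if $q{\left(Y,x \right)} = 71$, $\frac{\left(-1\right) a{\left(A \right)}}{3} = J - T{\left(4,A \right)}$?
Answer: $4245$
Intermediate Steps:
$J = -24$ ($J = \left(-12\right) 2 = -24$)
$a{\left(A \right)} = 69$ ($a{\left(A \right)} = - 3 \left(-24 - -1\right) = - 3 \left(-24 + 1\right) = \left(-3\right) \left(-23\right) = 69$)
$q{\left(39,a{\left(-3 \right)} \right)} + 4174 = 71 + 4174 = 4245$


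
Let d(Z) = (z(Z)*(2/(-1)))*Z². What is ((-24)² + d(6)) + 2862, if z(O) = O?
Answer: 3006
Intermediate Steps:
d(Z) = -2*Z³ (d(Z) = (Z*(2/(-1)))*Z² = (Z*(2*(-1)))*Z² = (Z*(-2))*Z² = (-2*Z)*Z² = -2*Z³)
((-24)² + d(6)) + 2862 = ((-24)² - 2*6³) + 2862 = (576 - 2*216) + 2862 = (576 - 432) + 2862 = 144 + 2862 = 3006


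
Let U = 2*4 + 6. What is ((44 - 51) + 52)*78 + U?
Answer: 3524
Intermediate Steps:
U = 14 (U = 8 + 6 = 14)
((44 - 51) + 52)*78 + U = ((44 - 51) + 52)*78 + 14 = (-7 + 52)*78 + 14 = 45*78 + 14 = 3510 + 14 = 3524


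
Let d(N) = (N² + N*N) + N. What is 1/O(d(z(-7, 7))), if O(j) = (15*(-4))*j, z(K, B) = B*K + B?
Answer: -1/209160 ≈ -4.7810e-6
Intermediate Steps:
z(K, B) = B + B*K
d(N) = N + 2*N² (d(N) = (N² + N²) + N = 2*N² + N = N + 2*N²)
O(j) = -60*j
1/O(d(z(-7, 7))) = 1/(-60*7*(1 - 7)*(1 + 2*(7*(1 - 7)))) = 1/(-60*7*(-6)*(1 + 2*(7*(-6)))) = 1/(-(-2520)*(1 + 2*(-42))) = 1/(-(-2520)*(1 - 84)) = 1/(-(-2520)*(-83)) = 1/(-60*3486) = 1/(-209160) = -1/209160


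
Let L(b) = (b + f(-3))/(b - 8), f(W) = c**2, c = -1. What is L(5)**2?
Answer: 4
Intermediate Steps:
f(W) = 1 (f(W) = (-1)**2 = 1)
L(b) = (1 + b)/(-8 + b) (L(b) = (b + 1)/(b - 8) = (1 + b)/(-8 + b))
L(5)**2 = ((1 + 5)/(-8 + 5))**2 = (6/(-3))**2 = (-1/3*6)**2 = (-2)**2 = 4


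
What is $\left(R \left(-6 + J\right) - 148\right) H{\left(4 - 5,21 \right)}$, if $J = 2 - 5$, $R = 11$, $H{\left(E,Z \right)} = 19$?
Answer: $-4693$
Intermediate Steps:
$J = -3$ ($J = 2 - 5 = -3$)
$\left(R \left(-6 + J\right) - 148\right) H{\left(4 - 5,21 \right)} = \left(11 \left(-6 - 3\right) - 148\right) 19 = \left(11 \left(-9\right) - 148\right) 19 = \left(-99 - 148\right) 19 = \left(-247\right) 19 = -4693$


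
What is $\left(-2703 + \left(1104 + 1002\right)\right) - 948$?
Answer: $-1545$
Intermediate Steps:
$\left(-2703 + \left(1104 + 1002\right)\right) - 948 = \left(-2703 + 2106\right) - 948 = -597 - 948 = -1545$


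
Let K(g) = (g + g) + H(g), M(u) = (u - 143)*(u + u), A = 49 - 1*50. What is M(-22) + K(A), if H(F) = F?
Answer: 7257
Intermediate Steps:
A = -1 (A = 49 - 50 = -1)
M(u) = 2*u*(-143 + u) (M(u) = (-143 + u)*(2*u) = 2*u*(-143 + u))
K(g) = 3*g (K(g) = (g + g) + g = 2*g + g = 3*g)
M(-22) + K(A) = 2*(-22)*(-143 - 22) + 3*(-1) = 2*(-22)*(-165) - 3 = 7260 - 3 = 7257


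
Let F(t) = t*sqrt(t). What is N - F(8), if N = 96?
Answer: 96 - 16*sqrt(2) ≈ 73.373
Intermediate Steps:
F(t) = t**(3/2)
N - F(8) = 96 - 8**(3/2) = 96 - 16*sqrt(2)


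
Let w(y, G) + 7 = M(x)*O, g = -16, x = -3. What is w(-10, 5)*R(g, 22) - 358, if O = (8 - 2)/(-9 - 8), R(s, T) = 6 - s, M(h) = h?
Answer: -8308/17 ≈ -488.71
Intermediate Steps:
O = -6/17 (O = 6/(-17) = 6*(-1/17) = -6/17 ≈ -0.35294)
w(y, G) = -101/17 (w(y, G) = -7 - 3*(-6/17) = -7 + 18/17 = -101/17)
w(-10, 5)*R(g, 22) - 358 = -101*(6 - 1*(-16))/17 - 358 = -101*(6 + 16)/17 - 358 = -101/17*22 - 358 = -2222/17 - 358 = -8308/17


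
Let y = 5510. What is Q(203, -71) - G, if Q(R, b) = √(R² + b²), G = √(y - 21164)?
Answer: 25*√74 - I*√15654 ≈ 215.06 - 125.12*I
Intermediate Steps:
G = I*√15654 (G = √(5510 - 21164) = √(-15654) = I*√15654 ≈ 125.12*I)
Q(203, -71) - G = √(203² + (-71)²) - I*√15654 = √(41209 + 5041) - I*√15654 = √46250 - I*√15654 = 25*√74 - I*√15654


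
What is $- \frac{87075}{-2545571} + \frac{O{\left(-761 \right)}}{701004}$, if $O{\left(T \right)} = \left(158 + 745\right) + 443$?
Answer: $\frac{32233130933}{892227726642} \approx 0.036127$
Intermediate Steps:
$O{\left(T \right)} = 1346$ ($O{\left(T \right)} = 903 + 443 = 1346$)
$- \frac{87075}{-2545571} + \frac{O{\left(-761 \right)}}{701004} = - \frac{87075}{-2545571} + \frac{1346}{701004} = \left(-87075\right) \left(- \frac{1}{2545571}\right) + 1346 \cdot \frac{1}{701004} = \frac{87075}{2545571} + \frac{673}{350502} = \frac{32233130933}{892227726642}$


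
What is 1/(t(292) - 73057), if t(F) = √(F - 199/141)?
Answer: -10301037/752562819136 - √5777193/752562819136 ≈ -1.3691e-5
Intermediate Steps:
t(F) = √(-199/141 + F) (t(F) = √(F - 199*1/141) = √(F - 199/141) = √(-199/141 + F))
1/(t(292) - 73057) = 1/(√(-28059 + 19881*292)/141 - 73057) = 1/(√(-28059 + 5805252)/141 - 73057) = 1/(√5777193/141 - 73057) = 1/(-73057 + √5777193/141)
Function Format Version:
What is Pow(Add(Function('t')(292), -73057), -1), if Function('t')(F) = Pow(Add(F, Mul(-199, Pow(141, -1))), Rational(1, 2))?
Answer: Add(Rational(-10301037, 752562819136), Mul(Rational(-1, 752562819136), Pow(5777193, Rational(1, 2)))) ≈ -1.3691e-5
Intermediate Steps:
Function('t')(F) = Pow(Add(Rational(-199, 141), F), Rational(1, 2)) (Function('t')(F) = Pow(Add(F, Mul(-199, Rational(1, 141))), Rational(1, 2)) = Pow(Add(F, Rational(-199, 141)), Rational(1, 2)) = Pow(Add(Rational(-199, 141), F), Rational(1, 2)))
Pow(Add(Function('t')(292), -73057), -1) = Pow(Add(Mul(Rational(1, 141), Pow(Add(-28059, Mul(19881, 292)), Rational(1, 2))), -73057), -1) = Pow(Add(Mul(Rational(1, 141), Pow(Add(-28059, 5805252), Rational(1, 2))), -73057), -1) = Pow(Add(Mul(Rational(1, 141), Pow(5777193, Rational(1, 2))), -73057), -1) = Pow(Add(-73057, Mul(Rational(1, 141), Pow(5777193, Rational(1, 2)))), -1)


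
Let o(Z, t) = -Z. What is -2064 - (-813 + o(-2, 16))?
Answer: -1253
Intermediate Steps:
-2064 - (-813 + o(-2, 16)) = -2064 - (-813 - 1*(-2)) = -2064 - (-813 + 2) = -2064 - 1*(-811) = -2064 + 811 = -1253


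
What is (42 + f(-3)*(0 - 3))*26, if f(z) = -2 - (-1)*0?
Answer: 1248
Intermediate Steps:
f(z) = -2 (f(z) = -2 - 1*0 = -2 + 0 = -2)
(42 + f(-3)*(0 - 3))*26 = (42 - 2*(0 - 3))*26 = (42 - 2*(-3))*26 = (42 + 6)*26 = 48*26 = 1248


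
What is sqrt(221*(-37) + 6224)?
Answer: 3*I*sqrt(217) ≈ 44.193*I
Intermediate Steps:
sqrt(221*(-37) + 6224) = sqrt(-8177 + 6224) = sqrt(-1953) = 3*I*sqrt(217)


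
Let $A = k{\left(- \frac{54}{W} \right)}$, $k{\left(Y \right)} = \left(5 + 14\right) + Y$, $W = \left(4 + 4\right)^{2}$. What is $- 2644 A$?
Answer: $- \frac{384041}{8} \approx -48005.0$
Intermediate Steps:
$W = 64$ ($W = 8^{2} = 64$)
$k{\left(Y \right)} = 19 + Y$
$A = \frac{581}{32}$ ($A = 19 - \frac{54}{64} = 19 - \frac{27}{32} = \frac{581}{32} \approx 18.156$)
$- 2644 A = \left(-2644\right) \frac{581}{32} = - \frac{384041}{8}$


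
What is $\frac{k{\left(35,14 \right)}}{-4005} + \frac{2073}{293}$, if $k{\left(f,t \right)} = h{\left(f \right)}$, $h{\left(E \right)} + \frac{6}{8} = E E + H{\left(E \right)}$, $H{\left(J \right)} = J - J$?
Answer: $\frac{31774639}{4693860} \approx 6.7694$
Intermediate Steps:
$H{\left(J \right)} = 0$
$h{\left(E \right)} = - \frac{3}{4} + E^{2}$ ($h{\left(E \right)} = - \frac{3}{4} + \left(E E + 0\right) = - \frac{3}{4} + \left(E^{2} + 0\right) = - \frac{3}{4} + E^{2}$)
$k{\left(f,t \right)} = - \frac{3}{4} + f^{2}$
$\frac{k{\left(35,14 \right)}}{-4005} + \frac{2073}{293} = \frac{- \frac{3}{4} + 35^{2}}{-4005} + \frac{2073}{293} = \left(- \frac{3}{4} + 1225\right) \left(- \frac{1}{4005}\right) + 2073 \cdot \frac{1}{293} = \frac{4897}{4} \left(- \frac{1}{4005}\right) + \frac{2073}{293} = - \frac{4897}{16020} + \frac{2073}{293} = \frac{31774639}{4693860}$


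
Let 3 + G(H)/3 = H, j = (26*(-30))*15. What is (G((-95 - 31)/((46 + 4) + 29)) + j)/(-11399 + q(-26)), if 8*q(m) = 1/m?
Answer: 64160304/62436149 ≈ 1.0276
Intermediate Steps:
j = -11700 (j = -780*15 = -11700)
G(H) = -9 + 3*H
q(m) = 1/(8*m)
(G((-95 - 31)/((46 + 4) + 29)) + j)/(-11399 + q(-26)) = ((-9 + 3*((-95 - 31)/((46 + 4) + 29))) - 11700)/(-11399 + (⅛)/(-26)) = ((-9 + 3*(-126/(50 + 29))) - 11700)/(-11399 + (⅛)*(-1/26)) = ((-9 + 3*(-126/79)) - 11700)/(-11399 - 1/208) = ((-9 + 3*(-126*1/79)) - 11700)/(-2370993/208) = ((-9 + 3*(-126/79)) - 11700)*(-208/2370993) = ((-9 - 378/79) - 11700)*(-208/2370993) = (-1089/79 - 11700)*(-208/2370993) = -925389/79*(-208/2370993) = 64160304/62436149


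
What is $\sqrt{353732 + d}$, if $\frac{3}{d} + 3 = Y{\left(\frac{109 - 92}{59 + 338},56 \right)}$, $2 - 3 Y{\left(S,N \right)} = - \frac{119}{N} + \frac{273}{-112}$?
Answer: $\frac{2 \sqrt{14945021}}{13} \approx 594.75$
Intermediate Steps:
$Y{\left(S,N \right)} = \frac{71}{48} + \frac{119}{3 N}$ ($Y{\left(S,N \right)} = \frac{2}{3} - \frac{- \frac{119}{N} + \frac{273}{-112}}{3} = \frac{2}{3} - \frac{- \frac{119}{N} + 273 \left(- \frac{1}{112}\right)}{3} = \frac{2}{3} - \frac{- \frac{119}{N} - \frac{39}{16}}{3} = \frac{2}{3} - \frac{- \frac{39}{16} - \frac{119}{N}}{3} = \frac{2}{3} + \left(\frac{13}{16} + \frac{119}{3 N}\right) = \frac{71}{48} + \frac{119}{3 N}$)
$d = - \frac{48}{13}$ ($d = \frac{3}{-3 + \frac{1904 + 71 \cdot 56}{48 \cdot 56}} = \frac{3}{-3 + \frac{1}{48} \cdot \frac{1}{56} \left(1904 + 3976\right)} = \frac{3}{-3 + \frac{1}{48} \cdot \frac{1}{56} \cdot 5880} = \frac{3}{-3 + \frac{35}{16}} = \frac{3}{- \frac{13}{16}} = 3 \left(- \frac{16}{13}\right) = - \frac{48}{13} \approx -3.6923$)
$\sqrt{353732 + d} = \sqrt{353732 - \frac{48}{13}} = \sqrt{\frac{4598468}{13}} = \frac{2 \sqrt{14945021}}{13}$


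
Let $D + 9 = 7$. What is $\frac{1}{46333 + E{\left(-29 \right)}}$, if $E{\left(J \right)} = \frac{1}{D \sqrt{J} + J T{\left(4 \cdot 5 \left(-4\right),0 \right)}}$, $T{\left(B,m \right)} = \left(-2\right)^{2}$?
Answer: $\frac{628831360}{29135638028253} - \frac{2 i \sqrt{29}}{29135638028253} \approx 2.1583 \cdot 10^{-5} - 3.6966 \cdot 10^{-13} i$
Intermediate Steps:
$D = -2$ ($D = -9 + 7 = -2$)
$T{\left(B,m \right)} = 4$
$E{\left(J \right)} = \frac{1}{- 2 \sqrt{J} + 4 J}$ ($E{\left(J \right)} = \frac{1}{- 2 \sqrt{J} + J 4} = \frac{1}{- 2 \sqrt{J} + 4 J}$)
$\frac{1}{46333 + E{\left(-29 \right)}} = \frac{1}{46333 + \frac{1}{2 \left(- \sqrt{-29} + 2 \left(-29\right)\right)}} = \frac{1}{46333 + \frac{1}{2 \left(- i \sqrt{29} - 58\right)}} = \frac{1}{46333 + \frac{1}{2 \left(-58 - i \sqrt{29}\right)}}$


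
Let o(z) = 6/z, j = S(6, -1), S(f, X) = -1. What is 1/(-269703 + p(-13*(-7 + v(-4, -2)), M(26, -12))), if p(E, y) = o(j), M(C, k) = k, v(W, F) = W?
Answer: -1/269709 ≈ -3.7077e-6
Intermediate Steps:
j = -1
p(E, y) = -6 (p(E, y) = 6/(-1) = 6*(-1) = -6)
1/(-269703 + p(-13*(-7 + v(-4, -2)), M(26, -12))) = 1/(-269703 - 6) = 1/(-269709) = -1/269709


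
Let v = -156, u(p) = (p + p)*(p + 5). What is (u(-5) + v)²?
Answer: 24336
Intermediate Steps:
u(p) = 2*p*(5 + p) (u(p) = (2*p)*(5 + p) = 2*p*(5 + p))
(u(-5) + v)² = (2*(-5)*(5 - 5) - 156)² = (2*(-5)*0 - 156)² = (0 - 156)² = (-156)² = 24336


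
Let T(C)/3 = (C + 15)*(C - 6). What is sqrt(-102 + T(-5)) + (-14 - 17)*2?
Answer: -62 + 12*I*sqrt(3) ≈ -62.0 + 20.785*I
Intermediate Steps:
T(C) = 3*(-6 + C)*(15 + C) (T(C) = 3*((C + 15)*(C - 6)) = 3*((15 + C)*(-6 + C)) = 3*((-6 + C)*(15 + C)) = 3*(-6 + C)*(15 + C))
sqrt(-102 + T(-5)) + (-14 - 17)*2 = sqrt(-102 + (-270 + 3*(-5)**2 + 27*(-5))) + (-14 - 17)*2 = sqrt(-102 + (-270 + 3*25 - 135)) - 31*2 = sqrt(-102 + (-270 + 75 - 135)) - 62 = sqrt(-102 - 330) - 62 = sqrt(-432) - 62 = 12*I*sqrt(3) - 62 = -62 + 12*I*sqrt(3)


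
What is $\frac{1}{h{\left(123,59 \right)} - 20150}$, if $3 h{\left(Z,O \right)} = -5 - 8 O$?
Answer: $- \frac{1}{20309} \approx -4.9239 \cdot 10^{-5}$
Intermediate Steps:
$h{\left(Z,O \right)} = - \frac{5}{3} - \frac{8 O}{3}$ ($h{\left(Z,O \right)} = \frac{-5 - 8 O}{3} = - \frac{5}{3} - \frac{8 O}{3}$)
$\frac{1}{h{\left(123,59 \right)} - 20150} = \frac{1}{\left(- \frac{5}{3} - \frac{472}{3}\right) - 20150} = \frac{1}{-159 - 20150} = \frac{1}{-20309} = - \frac{1}{20309}$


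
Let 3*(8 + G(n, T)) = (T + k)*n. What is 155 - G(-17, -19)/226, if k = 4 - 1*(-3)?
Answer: 17485/113 ≈ 154.73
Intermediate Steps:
k = 7 (k = 4 + 3 = 7)
G(n, T) = -8 + n*(7 + T)/3 (G(n, T) = -8 + ((T + 7)*n)/3 = -8 + ((7 + T)*n)/3 = -8 + (n*(7 + T))/3 = -8 + n*(7 + T)/3)
155 - G(-17, -19)/226 = 155 - (-8 + (7/3)*(-17) + (1/3)*(-19)*(-17))/226 = 155 - (-8 - 119/3 + 323/3)/226 = 155 - 60/226 = 155 - 1*30/113 = 155 - 30/113 = 17485/113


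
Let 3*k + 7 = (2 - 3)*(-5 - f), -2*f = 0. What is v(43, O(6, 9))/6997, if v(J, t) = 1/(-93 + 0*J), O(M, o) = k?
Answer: -1/650721 ≈ -1.5368e-6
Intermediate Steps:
f = 0 (f = -½*0 = 0)
k = -⅔ (k = -7/3 + ((2 - 3)*(-5 - 1*0))/3 = -7/3 + (-(-5 + 0))/3 = -7/3 + (-1*(-5))/3 = -7/3 + (⅓)*5 = -7/3 + 5/3 = -⅔ ≈ -0.66667)
O(M, o) = -⅔
v(J, t) = -1/93 (v(J, t) = 1/(-93 + 0) = 1/(-93) = -1/93)
v(43, O(6, 9))/6997 = -1/93/6997 = -1/93*1/6997 = -1/650721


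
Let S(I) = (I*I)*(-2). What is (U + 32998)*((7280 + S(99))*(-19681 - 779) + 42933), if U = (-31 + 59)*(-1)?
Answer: 8313420217410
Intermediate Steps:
S(I) = -2*I² (S(I) = I²*(-2) = -2*I²)
U = -28 (U = 28*(-1) = -28)
(U + 32998)*((7280 + S(99))*(-19681 - 779) + 42933) = (-28 + 32998)*((7280 - 2*99²)*(-19681 - 779) + 42933) = 32970*((7280 - 2*9801)*(-20460) + 42933) = 32970*((7280 - 19602)*(-20460) + 42933) = 32970*(-12322*(-20460) + 42933) = 32970*(252108120 + 42933) = 32970*252151053 = 8313420217410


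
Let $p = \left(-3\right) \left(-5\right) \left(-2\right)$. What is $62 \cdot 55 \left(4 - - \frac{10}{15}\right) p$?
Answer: $-477400$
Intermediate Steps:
$p = -30$ ($p = 15 \left(-2\right) = -30$)
$62 \cdot 55 \left(4 - - \frac{10}{15}\right) p = 62 \cdot 55 \left(4 - - \frac{10}{15}\right) \left(-30\right) = 3410 \left(4 - \left(-10\right) \frac{1}{15}\right) \left(-30\right) = 3410 \left(4 - - \frac{2}{3}\right) \left(-30\right) = 3410 \left(4 + \frac{2}{3}\right) \left(-30\right) = 3410 \cdot \frac{14}{3} \left(-30\right) = 3410 \left(-140\right) = -477400$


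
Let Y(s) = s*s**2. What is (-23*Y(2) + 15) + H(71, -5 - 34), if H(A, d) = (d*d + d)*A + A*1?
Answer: 105124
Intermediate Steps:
Y(s) = s**3
H(A, d) = A + A*(d + d**2) (H(A, d) = (d**2 + d)*A + A = (d + d**2)*A + A = A*(d + d**2) + A = A + A*(d + d**2))
(-23*Y(2) + 15) + H(71, -5 - 34) = (-23*2**3 + 15) + 71*(1 + (-5 - 34) + (-5 - 34)**2) = (-23*8 + 15) + 71*(1 - 39 + (-39)**2) = (-184 + 15) + 71*(1 - 39 + 1521) = -169 + 71*1483 = -169 + 105293 = 105124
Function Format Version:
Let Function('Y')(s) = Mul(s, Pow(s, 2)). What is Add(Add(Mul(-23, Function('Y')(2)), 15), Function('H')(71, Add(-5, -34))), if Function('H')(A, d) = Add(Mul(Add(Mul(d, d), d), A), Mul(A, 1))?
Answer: 105124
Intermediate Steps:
Function('Y')(s) = Pow(s, 3)
Function('H')(A, d) = Add(A, Mul(A, Add(d, Pow(d, 2)))) (Function('H')(A, d) = Add(Mul(Add(Pow(d, 2), d), A), A) = Add(Mul(Add(d, Pow(d, 2)), A), A) = Add(Mul(A, Add(d, Pow(d, 2))), A) = Add(A, Mul(A, Add(d, Pow(d, 2)))))
Add(Add(Mul(-23, Function('Y')(2)), 15), Function('H')(71, Add(-5, -34))) = Add(Add(Mul(-23, Pow(2, 3)), 15), Mul(71, Add(1, Add(-5, -34), Pow(Add(-5, -34), 2)))) = Add(Add(Mul(-23, 8), 15), Mul(71, Add(1, -39, Pow(-39, 2)))) = Add(Add(-184, 15), Mul(71, Add(1, -39, 1521))) = Add(-169, Mul(71, 1483)) = Add(-169, 105293) = 105124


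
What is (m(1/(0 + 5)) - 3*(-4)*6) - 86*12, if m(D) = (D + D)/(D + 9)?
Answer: -22079/23 ≈ -959.96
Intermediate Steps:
m(D) = 2*D/(9 + D) (m(D) = (2*D)/(9 + D) = 2*D/(9 + D))
(m(1/(0 + 5)) - 3*(-4)*6) - 86*12 = (2/((0 + 5)*(9 + 1/(0 + 5))) - 3*(-4)*6) - 86*12 = (2/(5*(9 + 1/5)) + 12*6) - 1032 = (2*(1/5)/(9 + 1/5) + 72) - 1032 = (2*(1/5)/(46/5) + 72) - 1032 = (2*(1/5)*(5/46) + 72) - 1032 = (1/23 + 72) - 1032 = 1657/23 - 1032 = -22079/23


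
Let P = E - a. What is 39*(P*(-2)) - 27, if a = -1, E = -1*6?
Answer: 363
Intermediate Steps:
E = -6
P = -5 (P = -6 - 1*(-1) = -6 + 1 = -5)
39*(P*(-2)) - 27 = 39*(-5*(-2)) - 27 = 39*10 - 27 = 390 - 27 = 363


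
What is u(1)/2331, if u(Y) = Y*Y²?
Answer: 1/2331 ≈ 0.00042900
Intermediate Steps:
u(Y) = Y³
u(1)/2331 = 1³/2331 = 1*(1/2331) = 1/2331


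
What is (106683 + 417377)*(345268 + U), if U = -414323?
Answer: -36188963300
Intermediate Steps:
(106683 + 417377)*(345268 + U) = (106683 + 417377)*(345268 - 414323) = 524060*(-69055) = -36188963300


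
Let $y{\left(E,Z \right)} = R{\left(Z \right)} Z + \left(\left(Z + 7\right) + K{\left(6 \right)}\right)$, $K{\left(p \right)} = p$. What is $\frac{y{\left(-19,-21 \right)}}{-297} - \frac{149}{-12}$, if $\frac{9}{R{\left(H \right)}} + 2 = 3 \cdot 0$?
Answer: $\frac{14405}{1188} \approx 12.125$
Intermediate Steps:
$R{\left(H \right)} = - \frac{9}{2}$ ($R{\left(H \right)} = \frac{9}{-2 + 3 \cdot 0} = \frac{9}{-2 + 0} = \frac{9}{-2} = 9 \left(- \frac{1}{2}\right) = - \frac{9}{2}$)
$y{\left(E,Z \right)} = 13 - \frac{7 Z}{2}$ ($y{\left(E,Z \right)} = - \frac{9 Z}{2} + \left(\left(Z + 7\right) + 6\right) = - \frac{9 Z}{2} + \left(\left(7 + Z\right) + 6\right) = - \frac{9 Z}{2} + \left(13 + Z\right) = 13 - \frac{7 Z}{2}$)
$\frac{y{\left(-19,-21 \right)}}{-297} - \frac{149}{-12} = \frac{13 - - \frac{147}{2}}{-297} - \frac{149}{-12} = \left(13 + \frac{147}{2}\right) \left(- \frac{1}{297}\right) - - \frac{149}{12} = \frac{173}{2} \left(- \frac{1}{297}\right) + \frac{149}{12} = - \frac{173}{594} + \frac{149}{12} = \frac{14405}{1188}$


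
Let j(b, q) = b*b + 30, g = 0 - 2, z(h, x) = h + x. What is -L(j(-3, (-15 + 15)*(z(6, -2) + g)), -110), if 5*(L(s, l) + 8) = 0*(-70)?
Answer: 8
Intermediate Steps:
g = -2
j(b, q) = 30 + b**2 (j(b, q) = b**2 + 30 = 30 + b**2)
L(s, l) = -8 (L(s, l) = -8 + (0*(-70))/5 = -8 + (1/5)*0 = -8 + 0 = -8)
-L(j(-3, (-15 + 15)*(z(6, -2) + g)), -110) = -1*(-8) = 8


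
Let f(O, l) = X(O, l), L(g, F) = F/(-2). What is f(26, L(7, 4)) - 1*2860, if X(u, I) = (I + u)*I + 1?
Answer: -2907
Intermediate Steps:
L(g, F) = -F/2 (L(g, F) = F*(-1/2) = -F/2)
X(u, I) = 1 + I*(I + u) (X(u, I) = I*(I + u) + 1 = 1 + I*(I + u))
f(O, l) = 1 + l**2 + O*l (f(O, l) = 1 + l**2 + l*O = 1 + l**2 + O*l)
f(26, L(7, 4)) - 1*2860 = (1 + (-1/2*4)**2 + 26*(-1/2*4)) - 1*2860 = (1 + (-2)**2 + 26*(-2)) - 2860 = (1 + 4 - 52) - 2860 = -47 - 2860 = -2907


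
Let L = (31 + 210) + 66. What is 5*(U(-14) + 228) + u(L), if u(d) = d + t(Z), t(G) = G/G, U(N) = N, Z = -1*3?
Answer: 1378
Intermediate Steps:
Z = -3
t(G) = 1
L = 307 (L = 241 + 66 = 307)
u(d) = 1 + d (u(d) = d + 1 = 1 + d)
5*(U(-14) + 228) + u(L) = 5*(-14 + 228) + (1 + 307) = 5*214 + 308 = 1070 + 308 = 1378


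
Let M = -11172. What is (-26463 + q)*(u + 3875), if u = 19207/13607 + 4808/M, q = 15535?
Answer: -1609739747506336/38004351 ≈ -4.2357e+7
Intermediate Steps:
u = 37289537/38004351 (u = 19207/13607 + 4808/(-11172) = 19207*(1/13607) + 4808*(-1/11172) = 19207/13607 - 1202/2793 = 37289537/38004351 ≈ 0.98119)
(-26463 + q)*(u + 3875) = (-26463 + 15535)*(37289537/38004351 + 3875) = -10928*147304149662/38004351 = -1609739747506336/38004351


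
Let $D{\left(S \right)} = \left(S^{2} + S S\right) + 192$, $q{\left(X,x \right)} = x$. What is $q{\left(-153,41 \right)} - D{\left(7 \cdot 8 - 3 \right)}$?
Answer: $-5769$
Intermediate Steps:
$D{\left(S \right)} = 192 + 2 S^{2}$ ($D{\left(S \right)} = \left(S^{2} + S^{2}\right) + 192 = 2 S^{2} + 192 = 192 + 2 S^{2}$)
$q{\left(-153,41 \right)} - D{\left(7 \cdot 8 - 3 \right)} = 41 - \left(192 + 2 \left(7 \cdot 8 - 3\right)^{2}\right) = 41 - \left(192 + 2 \left(56 - 3\right)^{2}\right) = 41 - \left(192 + 2 \cdot 53^{2}\right) = 41 - \left(192 + 2 \cdot 2809\right) = 41 - \left(192 + 5618\right) = 41 - 5810 = -5769$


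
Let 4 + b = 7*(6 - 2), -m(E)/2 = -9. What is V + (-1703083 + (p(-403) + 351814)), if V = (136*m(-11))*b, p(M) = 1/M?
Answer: -520884352/403 ≈ -1.2925e+6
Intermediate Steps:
m(E) = 18 (m(E) = -2*(-9) = 18)
b = 24 (b = -4 + 7*(6 - 2) = -4 + 7*4 = -4 + 28 = 24)
V = 58752 (V = (136*18)*24 = 2448*24 = 58752)
V + (-1703083 + (p(-403) + 351814)) = 58752 + (-1703083 + (1/(-403) + 351814)) = 58752 + (-1703083 + (-1/403 + 351814)) = 58752 + (-1703083 + 141781041/403) = 58752 - 544561408/403 = -520884352/403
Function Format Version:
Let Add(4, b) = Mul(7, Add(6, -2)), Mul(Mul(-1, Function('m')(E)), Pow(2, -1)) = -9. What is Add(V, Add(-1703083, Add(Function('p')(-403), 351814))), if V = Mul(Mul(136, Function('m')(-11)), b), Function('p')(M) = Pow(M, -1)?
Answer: Rational(-520884352, 403) ≈ -1.2925e+6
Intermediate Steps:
Function('m')(E) = 18 (Function('m')(E) = Mul(-2, -9) = 18)
b = 24 (b = Add(-4, Mul(7, Add(6, -2))) = Add(-4, Mul(7, 4)) = Add(-4, 28) = 24)
V = 58752 (V = Mul(Mul(136, 18), 24) = Mul(2448, 24) = 58752)
Add(V, Add(-1703083, Add(Function('p')(-403), 351814))) = Add(58752, Add(-1703083, Add(Pow(-403, -1), 351814))) = Add(58752, Add(-1703083, Add(Rational(-1, 403), 351814))) = Add(58752, Add(-1703083, Rational(141781041, 403))) = Add(58752, Rational(-544561408, 403)) = Rational(-520884352, 403)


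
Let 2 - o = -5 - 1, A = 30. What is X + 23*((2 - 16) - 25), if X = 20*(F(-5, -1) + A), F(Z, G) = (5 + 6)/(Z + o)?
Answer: -671/3 ≈ -223.67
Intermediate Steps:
o = 8 (o = 2 - (-5 - 1) = 2 - 1*(-6) = 2 + 6 = 8)
F(Z, G) = 11/(8 + Z) (F(Z, G) = (5 + 6)/(Z + 8) = 11/(8 + Z))
X = 2020/3 (X = 20*(11/(8 - 5) + 30) = 20*(11/3 + 30) = 20*(101/3) = 2020/3 ≈ 673.33)
X + 23*((2 - 16) - 25) = 2020/3 + 23*((2 - 16) - 25) = 2020/3 + 23*(-14 - 25) = 2020/3 + 23*(-39) = 2020/3 - 897 = -671/3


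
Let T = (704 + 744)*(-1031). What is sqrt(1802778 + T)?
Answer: sqrt(309890) ≈ 556.68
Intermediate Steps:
T = -1492888 (T = 1448*(-1031) = -1492888)
sqrt(1802778 + T) = sqrt(1802778 - 1492888) = sqrt(309890)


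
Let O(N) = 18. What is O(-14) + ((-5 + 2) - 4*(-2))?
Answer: 23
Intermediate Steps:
O(-14) + ((-5 + 2) - 4*(-2)) = 18 + ((-5 + 2) - 4*(-2)) = 18 + (-3 - 4*(-2)) = 18 + (-3 + 8) = 18 + 5 = 23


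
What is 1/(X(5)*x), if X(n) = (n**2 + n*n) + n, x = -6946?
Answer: -1/382030 ≈ -2.6176e-6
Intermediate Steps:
X(n) = n + 2*n**2 (X(n) = (n**2 + n**2) + n = 2*n**2 + n = n + 2*n**2)
1/(X(5)*x) = 1/((5*(1 + 2*5))*(-6946)) = 1/((5*(1 + 10))*(-6946)) = 1/((5*11)*(-6946)) = 1/(55*(-6946)) = 1/(-382030) = -1/382030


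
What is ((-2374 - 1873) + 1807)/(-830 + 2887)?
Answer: -2440/2057 ≈ -1.1862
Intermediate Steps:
((-2374 - 1873) + 1807)/(-830 + 2887) = (-4247 + 1807)/2057 = -2440*1/2057 = -2440/2057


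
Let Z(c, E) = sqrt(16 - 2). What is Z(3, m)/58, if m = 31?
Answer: sqrt(14)/58 ≈ 0.064511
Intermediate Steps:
Z(c, E) = sqrt(14)
Z(3, m)/58 = sqrt(14)/58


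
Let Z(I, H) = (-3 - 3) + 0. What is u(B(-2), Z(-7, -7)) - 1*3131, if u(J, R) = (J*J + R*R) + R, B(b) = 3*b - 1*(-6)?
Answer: -3101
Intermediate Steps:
Z(I, H) = -6 (Z(I, H) = -6 + 0 = -6)
B(b) = 6 + 3*b (B(b) = 3*b + 6 = 6 + 3*b)
u(J, R) = R + J**2 + R**2 (u(J, R) = (J**2 + R**2) + R = R + J**2 + R**2)
u(B(-2), Z(-7, -7)) - 1*3131 = (-6 + (6 + 3*(-2))**2 + (-6)**2) - 1*3131 = (-6 + (6 - 6)**2 + 36) - 3131 = (-6 + 0**2 + 36) - 3131 = (-6 + 0 + 36) - 3131 = 30 - 3131 = -3101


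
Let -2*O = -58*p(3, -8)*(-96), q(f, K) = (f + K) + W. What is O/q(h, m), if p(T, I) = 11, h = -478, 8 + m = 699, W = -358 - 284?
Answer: 928/13 ≈ 71.385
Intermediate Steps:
W = -642
m = 691 (m = -8 + 699 = 691)
q(f, K) = -642 + K + f (q(f, K) = (f + K) - 642 = (K + f) - 642 = -642 + K + f)
O = -30624 (O = -(-58*11)*(-96)/2 = -(-319)*(-96) = -1/2*61248 = -30624)
O/q(h, m) = -30624/(-642 + 691 - 478) = -30624/(-429) = -30624*(-1/429) = 928/13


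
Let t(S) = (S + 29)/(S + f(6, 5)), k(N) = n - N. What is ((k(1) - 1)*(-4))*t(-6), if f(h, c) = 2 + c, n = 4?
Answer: -184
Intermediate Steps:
k(N) = 4 - N
t(S) = (29 + S)/(7 + S) (t(S) = (S + 29)/(S + (2 + 5)) = (29 + S)/(S + 7) = (29 + S)/(7 + S))
((k(1) - 1)*(-4))*t(-6) = (((4 - 1*1) - 1)*(-4))*((29 - 6)/(7 - 6)) = (((4 - 1) - 1)*(-4))*(23/1) = ((3 - 1)*(-4))*(1*23) = (2*(-4))*23 = -8*23 = -184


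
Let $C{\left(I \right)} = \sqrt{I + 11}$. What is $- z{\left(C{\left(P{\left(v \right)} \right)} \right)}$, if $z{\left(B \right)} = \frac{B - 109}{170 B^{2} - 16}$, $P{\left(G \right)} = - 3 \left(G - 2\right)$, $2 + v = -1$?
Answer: $\frac{109}{4404} - \frac{\sqrt{26}}{4404} \approx 0.023592$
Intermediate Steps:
$v = -3$ ($v = -2 - 1 = -3$)
$P{\left(G \right)} = 6 - 3 G$ ($P{\left(G \right)} = - 3 \left(-2 + G\right) = 6 - 3 G$)
$C{\left(I \right)} = \sqrt{11 + I}$
$z{\left(B \right)} = \frac{-109 + B}{-16 + 170 B^{2}}$
$- z{\left(C{\left(P{\left(v \right)} \right)} \right)} = - \frac{-109 + \sqrt{11 + \left(6 - -9\right)}}{2 \left(-8 + 85 \left(\sqrt{11 + \left(6 - -9\right)}\right)^{2}\right)} = - \frac{-109 + \sqrt{11 + \left(6 + 9\right)}}{2 \left(-8 + 85 \left(\sqrt{11 + \left(6 + 9\right)}\right)^{2}\right)} = - \frac{-109 + \sqrt{11 + 15}}{2 \left(-8 + 85 \left(\sqrt{11 + 15}\right)^{2}\right)} = - \frac{-109 + \sqrt{26}}{2 \left(-8 + 85 \left(\sqrt{26}\right)^{2}\right)} = - \frac{-109 + \sqrt{26}}{2 \left(-8 + 85 \cdot 26\right)} = - \frac{-109 + \sqrt{26}}{2 \left(-8 + 2210\right)} = - \frac{-109 + \sqrt{26}}{2 \cdot 2202} = - (- \frac{109}{4404} + \frac{\sqrt{26}}{4404}) = \frac{109}{4404} - \frac{\sqrt{26}}{4404}$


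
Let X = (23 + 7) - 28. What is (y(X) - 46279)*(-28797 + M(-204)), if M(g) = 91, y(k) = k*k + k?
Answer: 1328312738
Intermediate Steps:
X = 2 (X = 30 - 28 = 2)
y(k) = k + k² (y(k) = k² + k = k + k²)
(y(X) - 46279)*(-28797 + M(-204)) = (2*(1 + 2) - 46279)*(-28797 + 91) = (2*3 - 46279)*(-28706) = (6 - 46279)*(-28706) = -46273*(-28706) = 1328312738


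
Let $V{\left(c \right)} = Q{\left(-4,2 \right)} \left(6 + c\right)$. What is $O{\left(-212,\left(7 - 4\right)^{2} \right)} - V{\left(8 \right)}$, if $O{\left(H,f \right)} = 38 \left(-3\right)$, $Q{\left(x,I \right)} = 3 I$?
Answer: $-198$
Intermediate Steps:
$O{\left(H,f \right)} = -114$
$V{\left(c \right)} = 36 + 6 c$ ($V{\left(c \right)} = 3 \cdot 2 \left(6 + c\right) = 6 \left(6 + c\right) = 36 + 6 c$)
$O{\left(-212,\left(7 - 4\right)^{2} \right)} - V{\left(8 \right)} = -114 - \left(36 + 6 \cdot 8\right) = -114 - \left(36 + 48\right) = -114 - 84 = -198$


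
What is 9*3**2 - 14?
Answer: 67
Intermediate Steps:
9*3**2 - 14 = 9*9 - 14 = 81 - 14 = 67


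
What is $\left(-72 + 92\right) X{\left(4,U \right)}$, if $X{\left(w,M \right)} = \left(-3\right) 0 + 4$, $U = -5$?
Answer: $80$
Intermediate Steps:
$X{\left(w,M \right)} = 4$ ($X{\left(w,M \right)} = 0 + 4 = 4$)
$\left(-72 + 92\right) X{\left(4,U \right)} = \left(-72 + 92\right) 4 = 20 \cdot 4 = 80$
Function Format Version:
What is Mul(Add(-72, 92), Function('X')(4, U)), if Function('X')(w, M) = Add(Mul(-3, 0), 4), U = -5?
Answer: 80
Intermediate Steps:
Function('X')(w, M) = 4 (Function('X')(w, M) = Add(0, 4) = 4)
Mul(Add(-72, 92), Function('X')(4, U)) = Mul(Add(-72, 92), 4) = Mul(20, 4) = 80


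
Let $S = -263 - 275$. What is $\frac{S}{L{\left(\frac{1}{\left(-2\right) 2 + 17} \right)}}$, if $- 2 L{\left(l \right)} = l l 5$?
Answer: $\frac{181844}{5} \approx 36369.0$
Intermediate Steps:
$S = -538$ ($S = -263 - 275 = -538$)
$L{\left(l \right)} = - \frac{5 l^{2}}{2}$ ($L{\left(l \right)} = - \frac{l l 5}{2} = - \frac{l^{2} \cdot 5}{2} = - \frac{5 l^{2}}{2}$)
$\frac{S}{L{\left(\frac{1}{\left(-2\right) 2 + 17} \right)}} = - \frac{538}{\left(- \frac{5}{2}\right) \left(\frac{1}{\left(-2\right) 2 + 17}\right)^{2}} = - \frac{538}{\left(- \frac{5}{2}\right) \left(\frac{1}{-4 + 17}\right)^{2}} = - \frac{538}{\left(- \frac{5}{2}\right) \left(\frac{1}{13}\right)^{2}} = - \frac{538}{\left(- \frac{5}{2}\right) \frac{1}{169}} = - \frac{538}{- \frac{5}{338}} = \left(-538\right) \left(- \frac{338}{5}\right) = \frac{181844}{5}$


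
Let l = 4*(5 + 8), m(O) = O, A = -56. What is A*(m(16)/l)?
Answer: -224/13 ≈ -17.231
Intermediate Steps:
l = 52 (l = 4*13 = 52)
A*(m(16)/l) = -896/52 = -56*4/13 = -224/13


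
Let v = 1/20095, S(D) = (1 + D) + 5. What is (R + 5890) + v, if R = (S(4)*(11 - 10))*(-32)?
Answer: 111929151/20095 ≈ 5570.0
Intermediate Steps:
S(D) = 6 + D
v = 1/20095 ≈ 4.9764e-5
R = -320 (R = ((6 + 4)*(11 - 10))*(-32) = (10*1)*(-32) = 10*(-32) = -320)
(R + 5890) + v = (-320 + 5890) + 1/20095 = 5570 + 1/20095 = 111929151/20095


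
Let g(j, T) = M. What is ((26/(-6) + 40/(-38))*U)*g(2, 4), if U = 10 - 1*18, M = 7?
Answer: 17192/57 ≈ 301.61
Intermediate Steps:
g(j, T) = 7
U = -8 (U = 10 - 18 = -8)
((26/(-6) + 40/(-38))*U)*g(2, 4) = ((26/(-6) + 40/(-38))*(-8))*7 = ((26*(-1/6) + 40*(-1/38))*(-8))*7 = ((-13/3 - 20/19)*(-8))*7 = -307/57*(-8)*7 = (2456/57)*7 = 17192/57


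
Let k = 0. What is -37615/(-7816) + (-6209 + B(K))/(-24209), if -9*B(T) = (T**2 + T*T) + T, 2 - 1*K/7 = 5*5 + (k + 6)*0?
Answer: 3012099469/567652632 ≈ 5.3062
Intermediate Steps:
K = -161 (K = 14 - 7*(5*5 + (0 + 6)*0) = 14 - 7*(25 + 6*0) = 14 - 7*(25 + 0) = 14 - 7*25 = 14 - 175 = -161)
B(T) = -2*T**2/9 - T/9 (B(T) = -((T**2 + T*T) + T)/9 = -((T**2 + T**2) + T)/9 = -(2*T**2 + T)/9 = -(T + 2*T**2)/9 = -2*T**2/9 - T/9)
-37615/(-7816) + (-6209 + B(K))/(-24209) = -37615/(-7816) + (-6209 - 1/9*(-161)*(1 + 2*(-161)))/(-24209) = -37615*(-1/7816) + (-6209 - 1/9*(-161)*(1 - 322))*(-1/24209) = 37615/7816 + (-6209 - 1/9*(-161)*(-321))*(-1/24209) = 37615/7816 + (-6209 - 17227/3)*(-1/24209) = 37615/7816 - 35854/3*(-1/24209) = 37615/7816 + 35854/72627 = 3012099469/567652632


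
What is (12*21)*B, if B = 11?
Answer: 2772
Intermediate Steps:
(12*21)*B = (12*21)*11 = 252*11 = 2772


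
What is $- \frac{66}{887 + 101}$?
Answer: $- \frac{33}{494} \approx -0.066802$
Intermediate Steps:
$- \frac{66}{887 + 101} = - \frac{66}{988} = \left(-66\right) \frac{1}{988} = - \frac{33}{494}$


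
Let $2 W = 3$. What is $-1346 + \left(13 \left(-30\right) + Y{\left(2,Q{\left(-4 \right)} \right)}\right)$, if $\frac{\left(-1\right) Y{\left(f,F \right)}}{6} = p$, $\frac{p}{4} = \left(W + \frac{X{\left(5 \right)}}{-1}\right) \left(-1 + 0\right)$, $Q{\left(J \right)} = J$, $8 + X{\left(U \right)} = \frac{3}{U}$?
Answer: $- \frac{7612}{5} \approx -1522.4$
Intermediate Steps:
$X{\left(U \right)} = -8 + \frac{3}{U}$
$W = \frac{3}{2}$ ($W = \frac{1}{2} \cdot 3 = \frac{3}{2} \approx 1.5$)
$p = - \frac{178}{5}$ ($p = 4 \left(\frac{3}{2} + \frac{-8 + \frac{3}{5}}{-1}\right) \left(-1 + 0\right) = 4 \left(\frac{3}{2} + \left(-8 + 3 \cdot \frac{1}{5}\right) \left(-1\right)\right) \left(-1\right) = 4 \left(\frac{3}{2} + \left(-8 + \frac{3}{5}\right) \left(-1\right)\right) \left(-1\right) = 4 \left(\frac{3}{2} - - \frac{37}{5}\right) \left(-1\right) = 4 \left(\frac{3}{2} + \frac{37}{5}\right) \left(-1\right) = 4 \cdot \frac{89}{10} \left(-1\right) = 4 \left(- \frac{89}{10}\right) = - \frac{178}{5} \approx -35.6$)
$Y{\left(f,F \right)} = \frac{1068}{5}$ ($Y{\left(f,F \right)} = \left(-6\right) \left(- \frac{178}{5}\right) = \frac{1068}{5}$)
$-1346 + \left(13 \left(-30\right) + Y{\left(2,Q{\left(-4 \right)} \right)}\right) = -1346 + \left(13 \left(-30\right) + \frac{1068}{5}\right) = -1346 + \left(-390 + \frac{1068}{5}\right) = -1346 - \frac{882}{5} = - \frac{7612}{5}$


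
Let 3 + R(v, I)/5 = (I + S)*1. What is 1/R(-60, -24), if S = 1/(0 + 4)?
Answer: -4/535 ≈ -0.0074766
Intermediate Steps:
S = ¼ (S = 1/4 = ¼ ≈ 0.25000)
R(v, I) = -55/4 + 5*I (R(v, I) = -15 + 5*((I + ¼)*1) = -15 + 5*((¼ + I)*1) = -15 + 5*(¼ + I) = -15 + (5/4 + 5*I) = -55/4 + 5*I)
1/R(-60, -24) = 1/(-55/4 + 5*(-24)) = 1/(-55/4 - 120) = 1/(-535/4) = -4/535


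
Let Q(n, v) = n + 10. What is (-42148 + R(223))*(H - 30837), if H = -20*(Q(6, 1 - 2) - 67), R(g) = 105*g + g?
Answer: 551912670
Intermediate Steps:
Q(n, v) = 10 + n
R(g) = 106*g
H = 1020 (H = -20*((10 + 6) - 67) = -20*(16 - 67) = -20*(-51) = 1020)
(-42148 + R(223))*(H - 30837) = (-42148 + 106*223)*(1020 - 30837) = (-42148 + 23638)*(-29817) = -18510*(-29817) = 551912670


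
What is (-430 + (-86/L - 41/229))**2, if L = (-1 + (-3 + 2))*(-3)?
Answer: 93256944400/471969 ≈ 1.9759e+5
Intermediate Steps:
L = 6 (L = (-1 - 1)*(-3) = -2*(-3) = 6)
(-430 + (-86/L - 41/229))**2 = (-430 + (-86/6 - 41/229))**2 = (-430 + (-86*1/6 - 41*1/229))**2 = (-430 + (-43/3 - 41/229))**2 = (-430 - 9970/687)**2 = (-305380/687)**2 = 93256944400/471969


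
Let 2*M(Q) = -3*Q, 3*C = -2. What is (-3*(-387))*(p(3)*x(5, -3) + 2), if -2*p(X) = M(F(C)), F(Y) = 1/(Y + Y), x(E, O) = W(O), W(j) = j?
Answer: 68499/16 ≈ 4281.2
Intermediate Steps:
x(E, O) = O
C = -2/3 (C = (1/3)*(-2) = -2/3 ≈ -0.66667)
F(Y) = 1/(2*Y)
M(Q) = -3*Q/2 (M(Q) = (-3*Q)/2 = -3*Q/2)
p(X) = -9/16 (p(X) = -(-3)*1/(2*(-2/3))/4 = -(-3)*(1/2)*(-3/2)/4 = -(-3)*(-3)/(4*4) = -1/2*9/8 = -9/16)
(-3*(-387))*(p(3)*x(5, -3) + 2) = (-3*(-387))*(-9/16*(-3) + 2) = 1161*(27/16 + 2) = 1161*(59/16) = 68499/16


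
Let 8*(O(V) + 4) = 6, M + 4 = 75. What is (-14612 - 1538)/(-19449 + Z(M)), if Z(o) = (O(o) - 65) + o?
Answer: 12920/15557 ≈ 0.83049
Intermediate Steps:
M = 71 (M = -4 + 75 = 71)
O(V) = -13/4 (O(V) = -4 + (1/8)*6 = -4 + 3/4 = -13/4)
Z(o) = -273/4 + o (Z(o) = (-13/4 - 65) + o = -273/4 + o)
(-14612 - 1538)/(-19449 + Z(M)) = (-14612 - 1538)/(-19449 + (-273/4 + 71)) = -16150/(-19449 + 11/4) = -16150/(-77785/4) = -16150*(-4/77785) = 12920/15557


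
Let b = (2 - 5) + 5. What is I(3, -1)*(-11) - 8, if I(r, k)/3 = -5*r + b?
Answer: 421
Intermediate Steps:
b = 2 (b = -3 + 5 = 2)
I(r, k) = 6 - 15*r (I(r, k) = 3*(-5*r + 2) = 3*(2 - 5*r) = 6 - 15*r)
I(3, -1)*(-11) - 8 = (6 - 15*3)*(-11) - 8 = (6 - 45)*(-11) - 8 = -39*(-11) - 8 = 429 - 8 = 421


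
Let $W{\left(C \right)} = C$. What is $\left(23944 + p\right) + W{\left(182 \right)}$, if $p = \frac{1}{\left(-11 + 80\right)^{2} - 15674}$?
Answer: $\frac{263287037}{10913} \approx 24126.0$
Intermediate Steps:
$p = - \frac{1}{10913}$ ($p = \frac{1}{69^{2} - 15674} = \frac{1}{4761 - 15674} = \frac{1}{-10913} = - \frac{1}{10913} \approx -9.1634 \cdot 10^{-5}$)
$\left(23944 + p\right) + W{\left(182 \right)} = \left(23944 - \frac{1}{10913}\right) + 182 = \frac{261300871}{10913} + 182 = \frac{263287037}{10913}$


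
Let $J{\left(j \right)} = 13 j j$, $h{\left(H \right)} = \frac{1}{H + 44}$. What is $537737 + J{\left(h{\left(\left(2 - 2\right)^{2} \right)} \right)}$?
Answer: $\frac{1041058845}{1936} \approx 5.3774 \cdot 10^{5}$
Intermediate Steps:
$h{\left(H \right)} = \frac{1}{44 + H}$
$J{\left(j \right)} = 13 j^{2}$
$537737 + J{\left(h{\left(\left(2 - 2\right)^{2} \right)} \right)} = 537737 + 13 \left(\frac{1}{44 + \left(2 - 2\right)^{2}}\right)^{2} = 537737 + 13 \left(\frac{1}{44 + 0^{2}}\right)^{2} = 537737 + 13 \left(\frac{1}{44 + 0}\right)^{2} = 537737 + 13 \left(\frac{1}{44}\right)^{2} = 537737 + \frac{13}{1936} = \frac{1041058845}{1936}$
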